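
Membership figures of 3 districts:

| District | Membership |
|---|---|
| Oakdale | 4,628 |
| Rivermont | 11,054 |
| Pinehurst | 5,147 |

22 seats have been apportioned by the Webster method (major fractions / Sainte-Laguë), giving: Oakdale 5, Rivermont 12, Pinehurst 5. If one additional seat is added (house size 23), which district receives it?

Priority for the next seat is population ÷ (current seats + 0.5).
Priorities: Oakdale 841.455, Rivermont 884.320, Pinehurst 935.818.
Highest priority: Pinehurst.

Pinehurst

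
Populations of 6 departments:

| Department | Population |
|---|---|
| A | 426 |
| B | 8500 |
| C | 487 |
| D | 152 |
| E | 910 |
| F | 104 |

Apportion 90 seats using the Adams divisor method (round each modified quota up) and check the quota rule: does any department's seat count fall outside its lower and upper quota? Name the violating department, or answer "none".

B

Standard quotas: A 3.624, B 72.313, C 4.143, D 1.293, E 7.742, F 0.885.
Adams allocation: A 4, B 70, C 5, D 2, E 8, F 1.
B has quota 72.313 (lower 72, upper 73) but receives 70 — outside the quota interval.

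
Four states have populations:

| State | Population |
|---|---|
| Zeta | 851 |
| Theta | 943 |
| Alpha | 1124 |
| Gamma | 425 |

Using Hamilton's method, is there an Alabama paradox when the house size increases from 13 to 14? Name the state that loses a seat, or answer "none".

none

At 13 seats: Zeta 3, Theta 4, Alpha 4, Gamma 2.
At 14 seats: Zeta 3, Theta 4, Alpha 5, Gamma 2.
No state's allocation decreased.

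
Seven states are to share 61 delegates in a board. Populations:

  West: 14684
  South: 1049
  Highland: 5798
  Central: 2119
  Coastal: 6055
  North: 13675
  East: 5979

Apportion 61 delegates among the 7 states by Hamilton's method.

West=18, South=1, Highland=7, Central=3, Coastal=8, North=17, East=7

Total 49359; standard divisor 49359/61 ≈ 809.164.
Standard quotas: West 18.1471, South 1.2964, Highland 7.1654, Central 2.6188, Coastal 7.4830, North 16.9002, East 7.3891.
Lower quotas: West 18, South 1, Highland 7, Central 2, Coastal 7, North 16, East 7 (sum 58, leaving 3 seats).
Remainders in descending order: North 0.9002, Central 0.6188, Coastal 0.4830, East 0.3891, South 0.2964, Highland 0.1654, West 0.1471.
Largest remainders: North, Central, Coastal receive the extra seats.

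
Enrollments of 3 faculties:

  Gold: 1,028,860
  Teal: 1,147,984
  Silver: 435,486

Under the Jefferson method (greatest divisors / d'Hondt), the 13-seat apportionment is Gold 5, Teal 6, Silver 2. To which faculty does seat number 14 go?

Priority for the next seat is population ÷ (current seats + 1).
Priorities: Gold 171476.667, Teal 163997.714, Silver 145162.000.
Highest priority: Gold.

Gold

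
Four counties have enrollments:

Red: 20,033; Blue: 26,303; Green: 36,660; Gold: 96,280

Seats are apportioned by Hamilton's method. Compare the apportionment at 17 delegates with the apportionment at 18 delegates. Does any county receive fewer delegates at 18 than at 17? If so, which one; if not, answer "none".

Blue

At 17 seats: Red 2, Blue 3, Green 3, Gold 9.
At 18 seats: Red 2, Blue 2, Green 4, Gold 10.
Blue drops from 3 to 2.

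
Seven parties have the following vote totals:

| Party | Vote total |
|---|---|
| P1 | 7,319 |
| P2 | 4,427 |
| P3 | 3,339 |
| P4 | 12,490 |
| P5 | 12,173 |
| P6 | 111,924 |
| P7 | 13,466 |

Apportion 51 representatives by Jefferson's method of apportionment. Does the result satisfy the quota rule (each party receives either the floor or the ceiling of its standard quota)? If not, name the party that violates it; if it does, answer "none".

Standard quotas: P1 2.260, P2 1.367, P3 1.031, P4 3.857, P5 3.759, P6 34.566, P7 4.159.
Jefferson allocation: P1 2, P2 1, P3 1, P4 4, P5 3, P6 36, P7 4.
P6 has quota 34.566 (lower 34, upper 35) but receives 36 — outside the quota interval.

P6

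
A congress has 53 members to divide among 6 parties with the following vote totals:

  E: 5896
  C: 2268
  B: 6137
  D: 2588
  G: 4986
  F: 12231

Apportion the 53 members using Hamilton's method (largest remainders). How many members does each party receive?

E: 9, C: 3, B: 10, D: 4, G: 8, F: 19

Total 34106; standard divisor 34106/53 ≈ 643.509.
Standard quotas: E 9.1623, C 3.5244, B 9.5368, D 4.0217, G 7.7481, F 19.0067.
Lower quotas: E 9, C 3, B 9, D 4, G 7, F 19 (sum 51, leaving 2 seats).
Remainders in descending order: G 0.7481, B 0.5368, C 0.5244, E 0.1623, D 0.0217, F 0.0067.
Largest remainders: G, B receive the extra seats.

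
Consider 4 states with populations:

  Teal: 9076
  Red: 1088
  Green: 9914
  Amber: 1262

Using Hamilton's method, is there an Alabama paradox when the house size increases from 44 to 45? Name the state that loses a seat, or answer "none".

none

At 44 seats: Teal 19, Red 2, Green 20, Amber 3.
At 45 seats: Teal 19, Red 2, Green 21, Amber 3.
No state's allocation decreased.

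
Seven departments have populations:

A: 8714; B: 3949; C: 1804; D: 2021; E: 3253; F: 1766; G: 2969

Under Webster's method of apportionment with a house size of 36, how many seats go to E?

Standard divisor 24476/36 ≈ 679.889; standard quotas: A 12.817, B 5.808, C 2.653, D 2.973, E 4.785, F 2.597, G 4.367.
Rounding to the nearest integer gives 13, 6, 3, 3, 5, 3, 4 = 37 seats, so the divisor must be adjusted.
With modified divisor 700: modified quotas A 12.449, B 5.641, C 2.577, D 2.887, E 4.647, F 2.523, G 4.241.
Rounding to the nearest integer: A 12, B 6, C 3, D 3, E 5, F 3, G 4 (total 36).
E receives 5.

5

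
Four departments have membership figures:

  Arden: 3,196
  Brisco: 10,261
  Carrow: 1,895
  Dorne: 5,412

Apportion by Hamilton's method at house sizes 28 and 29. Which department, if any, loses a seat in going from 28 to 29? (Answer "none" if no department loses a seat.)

At 28 seats: Arden 4, Brisco 14, Carrow 3, Dorne 7.
At 29 seats: Arden 4, Brisco 14, Carrow 3, Dorne 8.
No department's allocation decreased.

none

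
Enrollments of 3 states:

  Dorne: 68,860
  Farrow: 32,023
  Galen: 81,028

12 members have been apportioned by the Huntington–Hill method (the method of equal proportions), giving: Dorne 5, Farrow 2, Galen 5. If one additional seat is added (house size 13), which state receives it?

Priority for the next seat is population ÷ (√(s·(s+1))).
Priorities: Dorne 12572.058, Farrow 13073.335, Galen 14793.621.
Highest priority: Galen.

Galen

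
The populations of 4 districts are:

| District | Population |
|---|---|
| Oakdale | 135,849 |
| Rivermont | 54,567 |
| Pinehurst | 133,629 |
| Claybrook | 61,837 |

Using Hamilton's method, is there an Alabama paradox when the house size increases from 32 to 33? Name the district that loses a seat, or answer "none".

none

At 32 seats: Oakdale 11, Rivermont 5, Pinehurst 11, Claybrook 5.
At 33 seats: Oakdale 12, Rivermont 5, Pinehurst 11, Claybrook 5.
No district's allocation decreased.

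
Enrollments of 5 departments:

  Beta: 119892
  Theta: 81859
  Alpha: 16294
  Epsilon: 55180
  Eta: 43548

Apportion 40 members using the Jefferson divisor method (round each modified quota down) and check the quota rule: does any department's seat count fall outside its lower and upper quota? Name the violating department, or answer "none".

Standard quotas: Beta 15.139, Theta 10.337, Alpha 2.057, Epsilon 6.968, Eta 5.499.
Jefferson allocation: Beta 16, Theta 10, Alpha 2, Epsilon 7, Eta 5.
Every allocation lies between the lower and upper quota.

none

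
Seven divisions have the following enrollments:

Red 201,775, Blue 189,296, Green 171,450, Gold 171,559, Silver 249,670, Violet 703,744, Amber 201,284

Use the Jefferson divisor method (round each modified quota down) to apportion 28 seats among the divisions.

Standard divisor 1888778/28 ≈ 67456.357; standard quotas: Red 2.991, Blue 2.806, Green 2.542, Gold 2.543, Silver 3.701, Violet 10.433, Amber 2.984.
Rounding down gives 2, 2, 2, 2, 3, 10, 2 = 23 seats, so the divisor must be adjusted.
With modified divisor 60500: modified quotas Red 3.335, Blue 3.129, Green 2.834, Gold 2.836, Silver 4.127, Violet 11.632, Amber 3.327.
Rounding down: Red 3, Blue 3, Green 2, Gold 2, Silver 4, Violet 11, Amber 3 (total 28).

Red: 3, Blue: 3, Green: 2, Gold: 2, Silver: 4, Violet: 11, Amber: 3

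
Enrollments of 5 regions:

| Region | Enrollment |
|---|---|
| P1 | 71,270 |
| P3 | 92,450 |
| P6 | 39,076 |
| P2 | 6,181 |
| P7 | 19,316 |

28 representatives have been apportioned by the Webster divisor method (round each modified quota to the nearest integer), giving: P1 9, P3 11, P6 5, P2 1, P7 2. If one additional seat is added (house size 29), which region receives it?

Priority for the next seat is population ÷ (current seats + 0.5).
Priorities: P1 7502.105, P3 8039.130, P6 7104.727, P2 4120.667, P7 7726.400.
Highest priority: P3.

P3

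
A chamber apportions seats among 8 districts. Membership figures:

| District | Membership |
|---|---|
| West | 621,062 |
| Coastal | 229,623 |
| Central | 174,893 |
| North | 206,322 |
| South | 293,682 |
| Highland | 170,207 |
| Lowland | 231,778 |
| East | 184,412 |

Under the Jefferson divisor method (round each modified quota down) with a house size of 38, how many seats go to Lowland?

4

Standard divisor 2111979/38 ≈ 55578.395; standard quotas: West 11.175, Coastal 4.132, Central 3.147, North 3.712, South 5.284, Highland 3.062, Lowland 4.170, East 3.318.
Rounding down gives 11, 4, 3, 3, 5, 3, 4, 3 = 36 seats, so the divisor must be adjusted.
With modified divisor 50300: modified quotas West 12.347, Coastal 4.565, Central 3.477, North 4.102, South 5.839, Highland 3.384, Lowland 4.608, East 3.666.
Rounding down: West 12, Coastal 4, Central 3, North 4, South 5, Highland 3, Lowland 4, East 3 (total 38).
Lowland receives 4.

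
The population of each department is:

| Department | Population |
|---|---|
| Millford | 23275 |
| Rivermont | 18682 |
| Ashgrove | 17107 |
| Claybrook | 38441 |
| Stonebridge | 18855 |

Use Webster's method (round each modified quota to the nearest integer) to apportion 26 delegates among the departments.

Millford 5, Rivermont 4, Ashgrove 4, Claybrook 9, Stonebridge 4

Standard divisor 116360/26 ≈ 4475.385; standard quotas: Millford 5.201, Rivermont 4.174, Ashgrove 3.822, Claybrook 8.589, Stonebridge 4.213.
Rounding to the nearest integer gives Millford 5, Rivermont 4, Ashgrove 4, Claybrook 9, Stonebridge 4 — total 26, matching the house size, so no adjustment is needed.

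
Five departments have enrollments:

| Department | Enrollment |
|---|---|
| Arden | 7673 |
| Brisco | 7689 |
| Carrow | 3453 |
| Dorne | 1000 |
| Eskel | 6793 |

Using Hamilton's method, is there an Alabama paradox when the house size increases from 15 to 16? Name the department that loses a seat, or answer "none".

Dorne

At 15 seats: Arden 4, Brisco 4, Carrow 2, Dorne 1, Eskel 4.
At 16 seats: Arden 5, Brisco 5, Carrow 2, Dorne 0, Eskel 4.
Dorne drops from 1 to 0.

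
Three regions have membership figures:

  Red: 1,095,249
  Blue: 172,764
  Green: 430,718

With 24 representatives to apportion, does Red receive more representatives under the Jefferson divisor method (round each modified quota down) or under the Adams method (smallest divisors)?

Jefferson: Red 16, Blue 2, Green 6.
Adams: Red 15, Blue 3, Green 6.
Red gets 16 under Jefferson and 15 under Adams.

Jefferson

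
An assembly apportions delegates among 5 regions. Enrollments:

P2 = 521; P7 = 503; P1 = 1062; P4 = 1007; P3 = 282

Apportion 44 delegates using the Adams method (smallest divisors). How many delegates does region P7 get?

7

Standard divisor 3375/44 ≈ 76.705; standard quotas: P2 6.792, P7 6.558, P1 13.845, P4 13.128, P3 3.676.
Rounding up gives 7, 7, 14, 14, 4 = 46 seats, so the divisor must be adjusted.
With modified divisor 83: modified quotas P2 6.277, P7 6.060, P1 12.795, P4 12.133, P3 3.398.
Rounding up: P2 7, P7 7, P1 13, P4 13, P3 4 (total 44).
P7 receives 7.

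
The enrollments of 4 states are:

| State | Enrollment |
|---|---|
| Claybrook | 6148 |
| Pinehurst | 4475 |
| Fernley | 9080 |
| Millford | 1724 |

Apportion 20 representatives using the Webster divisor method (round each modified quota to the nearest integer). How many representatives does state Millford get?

2

Standard divisor 21427/20 ≈ 1071.35; standard quotas: Claybrook 5.739, Pinehurst 4.177, Fernley 8.475, Millford 1.609.
Rounding to the nearest integer gives Claybrook 6, Pinehurst 4, Fernley 8, Millford 2 — total 20, matching the house size, so no adjustment is needed.
Millford receives 2.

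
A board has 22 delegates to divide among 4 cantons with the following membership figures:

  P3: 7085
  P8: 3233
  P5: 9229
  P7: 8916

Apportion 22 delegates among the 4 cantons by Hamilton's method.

The standard divisor is 28463/22 ≈ 1293.773.
Standard quotas: P3 5.4762, P8 2.4989, P5 7.1334, P7 6.8915.
Lower quotas: P3 5, P8 2, P5 7, P7 6 (sum 20, leaving 2 seats).
Remainders in descending order: P7 0.8915, P8 0.4989, P3 0.4762, P5 0.1334.
The surplus seats go to P7, P8.

P3 5, P8 3, P5 7, P7 7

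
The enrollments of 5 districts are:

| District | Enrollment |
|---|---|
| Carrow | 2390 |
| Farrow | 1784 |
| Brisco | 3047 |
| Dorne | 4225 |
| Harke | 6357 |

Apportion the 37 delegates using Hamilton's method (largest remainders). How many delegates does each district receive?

Carrow 5, Farrow 4, Brisco 6, Dorne 9, Harke 13

Standard divisor: 17803 ÷ 37 ≈ 481.162.
Standard quotas: Carrow 4.9671, Farrow 3.7077, Brisco 6.3326, Dorne 8.7808, Harke 13.2118.
Lower quotas: Carrow 4, Farrow 3, Brisco 6, Dorne 8, Harke 13 (sum 34, leaving 3 seats).
Remainders in descending order: Carrow 0.9671, Dorne 0.7808, Farrow 0.7077, Brisco 0.3326, Harke 0.2118.
The surplus seats go to Carrow, Dorne, Farrow.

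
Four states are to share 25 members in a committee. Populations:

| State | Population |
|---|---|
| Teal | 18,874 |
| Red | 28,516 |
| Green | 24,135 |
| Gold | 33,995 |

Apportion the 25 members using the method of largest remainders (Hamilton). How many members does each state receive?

Teal=4; Red=7; Green=6; Gold=8

The standard divisor is 105520/25 ≈ 4220.8.
Standard quotas: Teal 4.4717, Red 6.7561, Green 5.7181, Gold 8.0542.
Lower quotas: Teal 4, Red 6, Green 5, Gold 8 (sum 23, leaving 2 seats).
Remainders in descending order: Red 0.7561, Green 0.7181, Teal 0.4717, Gold 0.0542.
The surplus seats go to Red, Green.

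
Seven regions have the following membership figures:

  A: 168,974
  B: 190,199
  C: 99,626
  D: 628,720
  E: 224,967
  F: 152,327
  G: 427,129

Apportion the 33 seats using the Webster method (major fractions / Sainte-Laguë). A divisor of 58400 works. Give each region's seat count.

A=3; B=3; C=2; D=11; E=4; F=3; G=7

With modified divisor 58400: modified quotas A 2.893, B 3.257, C 1.706, D 10.766, E 3.852, F 2.608, G 7.314.
Rounding to the nearest integer: A 3, B 3, C 2, D 11, E 4, F 3, G 7 (total 33).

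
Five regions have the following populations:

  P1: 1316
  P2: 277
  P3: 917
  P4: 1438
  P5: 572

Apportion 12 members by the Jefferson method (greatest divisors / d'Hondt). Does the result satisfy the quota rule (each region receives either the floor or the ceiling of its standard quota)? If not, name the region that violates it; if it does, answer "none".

none

Standard quotas: P1 3.494, P2 0.735, P3 2.435, P4 3.818, P5 1.519.
Jefferson allocation: P1 4, P2 0, P3 3, P4 4, P5 1.
Every allocation lies between the lower and upper quota.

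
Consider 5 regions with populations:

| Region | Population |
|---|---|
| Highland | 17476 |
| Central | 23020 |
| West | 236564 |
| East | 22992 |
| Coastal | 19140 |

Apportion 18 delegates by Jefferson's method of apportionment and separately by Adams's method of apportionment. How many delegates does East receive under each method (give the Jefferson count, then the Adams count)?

1 and 2

Jefferson: Highland 1, Central 1, West 14, East 1, Coastal 1.
Adams: Highland 1, Central 2, West 12, East 2, Coastal 1.
East gets 1 under Jefferson and 2 under Adams.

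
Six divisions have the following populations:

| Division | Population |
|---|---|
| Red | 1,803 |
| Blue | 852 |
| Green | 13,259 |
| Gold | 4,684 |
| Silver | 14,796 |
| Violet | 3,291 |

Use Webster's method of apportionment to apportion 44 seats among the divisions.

Standard divisor 38685/44 ≈ 879.205; standard quotas: Red 2.051, Blue 0.969, Green 15.081, Gold 5.328, Silver 16.829, Violet 3.743.
Rounding to the nearest integer gives Red 2, Blue 1, Green 15, Gold 5, Silver 17, Violet 4 — total 44, matching the house size, so no adjustment is needed.

Red 2, Blue 1, Green 15, Gold 5, Silver 17, Violet 4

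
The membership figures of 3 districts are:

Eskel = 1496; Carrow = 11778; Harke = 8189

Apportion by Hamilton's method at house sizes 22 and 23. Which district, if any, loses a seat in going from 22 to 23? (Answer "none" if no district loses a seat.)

At 22 seats: Eskel 2, Carrow 12, Harke 8.
At 23 seats: Eskel 1, Carrow 13, Harke 9.
Eskel drops from 2 to 1.

Eskel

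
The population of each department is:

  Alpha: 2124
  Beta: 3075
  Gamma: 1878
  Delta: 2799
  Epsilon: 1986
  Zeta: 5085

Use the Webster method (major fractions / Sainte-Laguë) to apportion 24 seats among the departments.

Standard divisor 16947/24 ≈ 706.125; standard quotas: Alpha 3.008, Beta 4.355, Gamma 2.660, Delta 3.964, Epsilon 2.813, Zeta 7.201.
Rounding to the nearest integer gives Alpha 3, Beta 4, Gamma 3, Delta 4, Epsilon 3, Zeta 7 — total 24, matching the house size, so no adjustment is needed.

Alpha 3, Beta 4, Gamma 3, Delta 4, Epsilon 3, Zeta 7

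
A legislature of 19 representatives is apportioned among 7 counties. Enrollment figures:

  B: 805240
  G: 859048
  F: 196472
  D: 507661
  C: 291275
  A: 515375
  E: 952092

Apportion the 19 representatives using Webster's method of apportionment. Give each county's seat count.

B=4, G=4, F=1, D=2, C=1, A=2, E=5

Standard divisor 4127163/19 ≈ 217219.105; standard quotas: B 3.707, G 3.955, F 0.904, D 2.337, C 1.341, A 2.373, E 4.383.
Rounding to the nearest integer gives 4, 4, 1, 2, 1, 2, 4 = 18 seats, so the divisor must be adjusted.
With modified divisor 208900: modified quotas B 3.855, G 4.112, F 0.941, D 2.430, C 1.394, A 2.467, E 4.558.
Rounding to the nearest integer: B 4, G 4, F 1, D 2, C 1, A 2, E 5 (total 19).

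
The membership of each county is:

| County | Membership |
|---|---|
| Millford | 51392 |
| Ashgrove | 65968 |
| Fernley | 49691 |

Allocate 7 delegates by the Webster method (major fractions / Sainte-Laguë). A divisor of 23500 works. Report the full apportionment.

Millford 2; Ashgrove 3; Fernley 2

With modified divisor 23500: modified quotas Millford 2.187, Ashgrove 2.807, Fernley 2.115.
Rounding to the nearest integer: Millford 2, Ashgrove 3, Fernley 2 (total 7).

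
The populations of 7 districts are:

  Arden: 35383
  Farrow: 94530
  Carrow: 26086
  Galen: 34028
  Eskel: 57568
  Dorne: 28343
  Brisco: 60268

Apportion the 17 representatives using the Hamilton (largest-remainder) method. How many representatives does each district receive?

Arden: 2; Farrow: 5; Carrow: 1; Galen: 2; Eskel: 3; Dorne: 1; Brisco: 3

Standard divisor: 336206 ÷ 17 ≈ 19776.824.
Standard quotas: Arden 1.7891, Farrow 4.7798, Carrow 1.3190, Galen 1.7206, Eskel 2.9109, Dorne 1.4331, Brisco 3.0474.
Lower quotas: Arden 1, Farrow 4, Carrow 1, Galen 1, Eskel 2, Dorne 1, Brisco 3 (sum 13, leaving 4 seats).
Remainders in descending order: Eskel 0.9109, Arden 0.7891, Farrow 0.7798, Galen 0.7206, Dorne 0.4331, Carrow 0.3190, Brisco 0.0474.
The surplus seats go to Eskel, Arden, Farrow, Galen.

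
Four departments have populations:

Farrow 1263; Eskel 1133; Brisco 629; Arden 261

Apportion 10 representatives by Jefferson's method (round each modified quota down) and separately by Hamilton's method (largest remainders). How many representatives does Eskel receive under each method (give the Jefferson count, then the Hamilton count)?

Jefferson: Farrow 4, Eskel 4, Brisco 2, Arden 0.
Hamilton: Farrow 4, Eskel 3, Brisco 2, Arden 1.
Eskel gets 4 under Jefferson and 3 under Hamilton.

4 and 3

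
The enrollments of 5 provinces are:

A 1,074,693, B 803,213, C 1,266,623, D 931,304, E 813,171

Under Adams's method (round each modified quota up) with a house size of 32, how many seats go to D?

Standard divisor 4889004/32 ≈ 152781.375; standard quotas: A 7.034, B 5.257, C 8.290, D 6.096, E 5.322.
Rounding up gives 8, 6, 9, 7, 6 = 36 seats, so the divisor must be adjusted.
With modified divisor 161600: modified quotas A 6.650, B 4.970, C 7.838, D 5.763, E 5.032.
Rounding up: A 7, B 5, C 8, D 6, E 6 (total 32).
D receives 6.

6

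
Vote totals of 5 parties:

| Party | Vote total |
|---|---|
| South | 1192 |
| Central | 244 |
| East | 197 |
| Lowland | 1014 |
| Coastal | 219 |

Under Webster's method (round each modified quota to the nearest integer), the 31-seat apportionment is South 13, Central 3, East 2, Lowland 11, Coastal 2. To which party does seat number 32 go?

Priority for the next seat is population ÷ (current seats + 0.5).
Priorities: South 88.296, Central 69.714, East 78.800, Lowland 88.174, Coastal 87.600.
Highest priority: South.

South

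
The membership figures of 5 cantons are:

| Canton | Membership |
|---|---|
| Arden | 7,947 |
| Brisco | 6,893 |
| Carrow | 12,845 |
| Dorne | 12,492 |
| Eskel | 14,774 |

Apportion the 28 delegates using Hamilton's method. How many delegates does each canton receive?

Arden=4, Brisco=3, Carrow=7, Dorne=6, Eskel=8

Standard divisor: 54951 ÷ 28 ≈ 1962.536.
Standard quotas: Arden 4.0494, Brisco 3.5123, Carrow 6.5451, Dorne 6.3652, Eskel 7.5280.
Lower quotas: Arden 4, Brisco 3, Carrow 6, Dorne 6, Eskel 7 (sum 26, leaving 2 seats).
Remainders in descending order: Carrow 0.5451, Eskel 0.5280, Brisco 0.5123, Dorne 0.3652, Arden 0.0494.
The surplus seats go to Carrow, Eskel.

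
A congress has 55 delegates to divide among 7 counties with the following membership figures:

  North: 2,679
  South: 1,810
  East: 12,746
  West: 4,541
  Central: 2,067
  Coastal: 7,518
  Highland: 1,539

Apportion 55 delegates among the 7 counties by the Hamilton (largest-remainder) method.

Standard divisor: 32900 ÷ 55 ≈ 598.182.
Standard quotas: North 4.4786, South 3.0258, East 21.3079, West 7.5913, Central 3.4555, Coastal 12.5681, Highland 2.5728.
Lower quotas: North 4, South 3, East 21, West 7, Central 3, Coastal 12, Highland 2 (sum 52, leaving 3 seats).
Remainders in descending order: West 0.5913, Highland 0.5728, Coastal 0.5681, North 0.4786, Central 0.4555, East 0.3079, South 0.0258.
The surplus seats go to West, Highland, Coastal.

North 4, South 3, East 21, West 8, Central 3, Coastal 13, Highland 3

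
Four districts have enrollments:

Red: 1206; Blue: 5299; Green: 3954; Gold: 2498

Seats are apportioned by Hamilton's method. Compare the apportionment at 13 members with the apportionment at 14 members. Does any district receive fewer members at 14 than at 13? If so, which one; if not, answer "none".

At 13 seats: Red 1, Blue 5, Green 4, Gold 3.
At 14 seats: Red 1, Blue 6, Green 4, Gold 3.
No district's allocation decreased.

none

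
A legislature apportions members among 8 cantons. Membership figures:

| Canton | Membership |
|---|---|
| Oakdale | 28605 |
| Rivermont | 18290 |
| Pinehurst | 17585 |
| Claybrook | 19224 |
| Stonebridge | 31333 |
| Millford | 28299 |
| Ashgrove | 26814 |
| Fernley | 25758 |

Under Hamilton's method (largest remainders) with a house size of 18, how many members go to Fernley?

2

The standard divisor is 195908/18 ≈ 10883.778.
Standard quotas: Oakdale 2.6282, Rivermont 1.6805, Pinehurst 1.6157, Claybrook 1.7663, Stonebridge 2.8789, Millford 2.6001, Ashgrove 2.4637, Fernley 2.3666.
Lower quotas: Oakdale 2, Rivermont 1, Pinehurst 1, Claybrook 1, Stonebridge 2, Millford 2, Ashgrove 2, Fernley 2 (sum 13, leaving 5 seats).
Remainders in descending order: Stonebridge 0.8789, Claybrook 0.7663, Rivermont 0.6805, Oakdale 0.6282, Pinehurst 0.6157, Millford 0.6001, Ashgrove 0.4637, Fernley 0.3666.
The surplus seats go to Stonebridge, Claybrook, Rivermont, Oakdale, Pinehurst.
Fernley receives 2.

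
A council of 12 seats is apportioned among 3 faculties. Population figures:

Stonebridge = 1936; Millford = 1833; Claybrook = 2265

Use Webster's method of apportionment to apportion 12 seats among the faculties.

Standard divisor 6034/12 ≈ 502.833; standard quotas: Stonebridge 3.850, Millford 3.645, Claybrook 4.504.
Rounding to the nearest integer gives 4, 4, 5 = 13 seats, so the divisor must be adjusted.
With modified divisor 510: modified quotas Stonebridge 3.796, Millford 3.594, Claybrook 4.441.
Rounding to the nearest integer: Stonebridge 4, Millford 4, Claybrook 4 (total 12).

Stonebridge: 4, Millford: 4, Claybrook: 4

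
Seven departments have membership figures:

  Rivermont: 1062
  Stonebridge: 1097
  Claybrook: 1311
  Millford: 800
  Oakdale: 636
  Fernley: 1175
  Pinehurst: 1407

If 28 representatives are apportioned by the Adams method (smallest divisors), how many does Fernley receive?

Standard divisor 7488/28 ≈ 267.429; standard quotas: Rivermont 3.971, Stonebridge 4.102, Claybrook 4.902, Millford 2.991, Oakdale 2.378, Fernley 4.394, Pinehurst 5.261.
Rounding up gives 4, 5, 5, 3, 3, 5, 6 = 31 seats, so the divisor must be adjusted.
With modified divisor 300: modified quotas Rivermont 3.540, Stonebridge 3.657, Claybrook 4.370, Millford 2.667, Oakdale 2.120, Fernley 3.917, Pinehurst 4.690.
Rounding up: Rivermont 4, Stonebridge 4, Claybrook 5, Millford 3, Oakdale 3, Fernley 4, Pinehurst 5 (total 28).
Fernley receives 4.

4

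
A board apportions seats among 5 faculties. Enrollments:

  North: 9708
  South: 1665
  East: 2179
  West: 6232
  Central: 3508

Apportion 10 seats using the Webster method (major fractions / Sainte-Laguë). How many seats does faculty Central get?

Standard divisor 23292/10 ≈ 2329.2; standard quotas: North 4.168, South 0.715, East 0.936, West 2.676, Central 1.506.
Rounding to the nearest integer gives 4, 1, 1, 3, 2 = 11 seats, so the divisor must be adjusted.
With modified divisor 2400: modified quotas North 4.045, South 0.694, East 0.908, West 2.597, Central 1.462.
Rounding to the nearest integer: North 4, South 1, East 1, West 3, Central 1 (total 10).
Central receives 1.

1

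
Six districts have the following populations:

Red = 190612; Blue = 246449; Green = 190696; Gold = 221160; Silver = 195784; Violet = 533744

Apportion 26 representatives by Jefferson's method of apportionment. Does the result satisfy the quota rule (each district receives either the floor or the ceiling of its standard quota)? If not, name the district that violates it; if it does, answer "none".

none

Standard quotas: Red 3.140, Blue 4.059, Green 3.141, Gold 3.643, Silver 3.225, Violet 8.792.
Jefferson allocation: Red 3, Blue 4, Green 3, Gold 4, Silver 3, Violet 9.
Every allocation lies between the lower and upper quota.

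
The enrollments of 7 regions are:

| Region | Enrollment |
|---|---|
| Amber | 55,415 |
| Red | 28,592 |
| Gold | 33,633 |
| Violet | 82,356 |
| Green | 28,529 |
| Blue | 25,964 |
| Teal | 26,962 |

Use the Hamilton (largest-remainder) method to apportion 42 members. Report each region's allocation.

The standard divisor is 281451/42 ≈ 6701.214.
Standard quotas: Amber 8.2694, Red 4.2667, Gold 5.0189, Violet 12.2897, Green 4.2573, Blue 3.8745, Teal 4.0234.
Lower quotas: Amber 8, Red 4, Gold 5, Violet 12, Green 4, Blue 3, Teal 4 (sum 40, leaving 2 seats).
Remainders in descending order: Blue 0.8745, Violet 0.2897, Amber 0.2694, Red 0.2667, Green 0.2573, Teal 0.0234, Gold 0.0189.
The surplus seats go to Blue, Violet.

Amber: 8, Red: 4, Gold: 5, Violet: 13, Green: 4, Blue: 4, Teal: 4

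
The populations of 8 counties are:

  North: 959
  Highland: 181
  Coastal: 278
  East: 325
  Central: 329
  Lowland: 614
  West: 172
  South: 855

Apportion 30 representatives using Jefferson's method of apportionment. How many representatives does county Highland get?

Standard divisor 3713/30 ≈ 123.767; standard quotas: North 7.748, Highland 1.462, Coastal 2.246, East 2.626, Central 2.658, Lowland 4.961, West 1.390, South 6.908.
Rounding down gives 7, 1, 2, 2, 2, 4, 1, 6 = 25 seats, so the divisor must be adjusted.
With modified divisor 107.6: modified quotas North 8.913, Highland 1.682, Coastal 2.584, East 3.020, Central 3.058, Lowland 5.706, West 1.599, South 7.946.
Rounding down: North 8, Highland 1, Coastal 2, East 3, Central 3, Lowland 5, West 1, South 7 (total 30).
Highland receives 1.

1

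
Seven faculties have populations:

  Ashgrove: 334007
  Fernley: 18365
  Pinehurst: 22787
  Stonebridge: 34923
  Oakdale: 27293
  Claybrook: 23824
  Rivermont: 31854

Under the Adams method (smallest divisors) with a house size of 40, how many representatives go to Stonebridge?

3

Standard divisor 493053/40 ≈ 12326.325; standard quotas: Ashgrove 27.097, Fernley 1.490, Pinehurst 1.849, Stonebridge 2.833, Oakdale 2.214, Claybrook 1.933, Rivermont 2.584.
Rounding up gives 28, 2, 2, 3, 3, 2, 3 = 43 seats, so the divisor must be adjusted.
With modified divisor 13500: modified quotas Ashgrove 24.741, Fernley 1.360, Pinehurst 1.688, Stonebridge 2.587, Oakdale 2.022, Claybrook 1.765, Rivermont 2.360.
Rounding up: Ashgrove 25, Fernley 2, Pinehurst 2, Stonebridge 3, Oakdale 3, Claybrook 2, Rivermont 3 (total 40).
Stonebridge receives 3.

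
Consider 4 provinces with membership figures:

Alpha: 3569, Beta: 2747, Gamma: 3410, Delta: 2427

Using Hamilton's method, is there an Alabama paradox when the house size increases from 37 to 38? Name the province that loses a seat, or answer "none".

Delta

At 37 seats: Alpha 11, Beta 8, Gamma 10, Delta 8.
At 38 seats: Alpha 11, Beta 9, Gamma 11, Delta 7.
Delta drops from 8 to 7.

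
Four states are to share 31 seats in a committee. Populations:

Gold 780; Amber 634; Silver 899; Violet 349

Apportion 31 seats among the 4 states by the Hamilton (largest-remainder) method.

Gold=9; Amber=7; Silver=11; Violet=4

The standard divisor is 2662/31 ≈ 85.871.
Standard quotas: Gold 9.083, Amber 7.383, Silver 10.469, Violet 4.064.
Lower quotas: Gold 9, Amber 7, Silver 10, Violet 4 (sum 30, leaving 1 seat).
Remainders in descending order: Silver 0.469, Amber 0.383, Gold 0.083, Violet 0.064.
The surplus seat goes to Silver.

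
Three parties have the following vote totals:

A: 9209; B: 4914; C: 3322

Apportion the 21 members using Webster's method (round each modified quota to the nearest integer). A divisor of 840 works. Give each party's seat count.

With modified divisor 840: modified quotas A 10.963, B 5.850, C 3.955.
Rounding to the nearest integer: A 11, B 6, C 4 (total 21).

A 11, B 6, C 4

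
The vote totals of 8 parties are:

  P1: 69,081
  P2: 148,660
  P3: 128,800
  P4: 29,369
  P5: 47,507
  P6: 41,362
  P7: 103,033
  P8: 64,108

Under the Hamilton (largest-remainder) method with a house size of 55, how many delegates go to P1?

Standard divisor: 631920 ÷ 55 ≈ 11489.455.
Standard quotas: P1 6.0126, P2 12.9388, P3 11.2103, P4 2.5562, P5 4.1348, P6 3.6000, P7 8.9676, P8 5.5797.
Lower quotas: P1 6, P2 12, P3 11, P4 2, P5 4, P6 3, P7 8, P8 5 (sum 51, leaving 4 seats).
Remainders in descending order: P7 0.9676, P2 0.9388, P6 0.6000, P8 0.5797, P4 0.5562, P3 0.2103, P5 0.1348, P1 0.0126.
The surplus seats go to P7, P2, P6, P8.
P1 receives 6.

6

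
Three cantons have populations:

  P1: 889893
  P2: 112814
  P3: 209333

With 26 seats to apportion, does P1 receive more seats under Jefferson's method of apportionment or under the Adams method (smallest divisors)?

Jefferson: P1 20, P2 2, P3 4.
Adams: P1 18, P2 3, P3 5.
P1 gets 20 under Jefferson and 18 under Adams.

Jefferson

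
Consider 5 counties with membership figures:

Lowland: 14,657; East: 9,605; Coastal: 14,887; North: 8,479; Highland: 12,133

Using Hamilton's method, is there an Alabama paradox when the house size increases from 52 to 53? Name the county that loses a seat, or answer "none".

At 52 seats: Lowland 13, East 8, Coastal 13, North 7, Highland 11.
At 53 seats: Lowland 13, East 8, Coastal 13, North 8, Highland 11.
No county's allocation decreased.

none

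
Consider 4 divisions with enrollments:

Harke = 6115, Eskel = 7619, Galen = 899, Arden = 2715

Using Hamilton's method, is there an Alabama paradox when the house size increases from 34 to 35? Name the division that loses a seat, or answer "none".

none

At 34 seats: Harke 12, Eskel 15, Galen 2, Arden 5.
At 35 seats: Harke 12, Eskel 15, Galen 2, Arden 6.
No division's allocation decreased.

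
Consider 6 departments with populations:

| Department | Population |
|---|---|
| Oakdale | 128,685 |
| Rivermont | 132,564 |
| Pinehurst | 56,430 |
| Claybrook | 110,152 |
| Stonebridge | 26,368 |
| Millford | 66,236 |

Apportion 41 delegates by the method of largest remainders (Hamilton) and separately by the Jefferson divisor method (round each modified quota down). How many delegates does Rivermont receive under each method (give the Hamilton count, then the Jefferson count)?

Hamilton: Oakdale 10, Rivermont 10, Pinehurst 5, Claybrook 9, Stonebridge 2, Millford 5.
Jefferson: Oakdale 10, Rivermont 11, Pinehurst 4, Claybrook 9, Stonebridge 2, Millford 5.
Rivermont gets 10 under Hamilton and 11 under Jefferson.

10 and 11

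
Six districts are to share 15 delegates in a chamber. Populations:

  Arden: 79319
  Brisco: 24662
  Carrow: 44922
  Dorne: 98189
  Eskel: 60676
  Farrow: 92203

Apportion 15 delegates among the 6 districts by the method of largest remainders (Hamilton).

Standard divisor: 399971 ÷ 15 ≈ 26664.733.
Standard quotas: Arden 2.9747, Brisco 0.9249, Carrow 1.6847, Dorne 3.6824, Eskel 2.2755, Farrow 3.4579.
Lower quotas: Arden 2, Brisco 0, Carrow 1, Dorne 3, Eskel 2, Farrow 3 (sum 11, leaving 4 seats).
Remainders in descending order: Arden 0.9747, Brisco 0.9249, Carrow 0.6847, Dorne 0.6824, Farrow 0.4579, Eskel 0.2755.
The surplus seats go to Arden, Brisco, Carrow, Dorne.

Arden: 3, Brisco: 1, Carrow: 2, Dorne: 4, Eskel: 2, Farrow: 3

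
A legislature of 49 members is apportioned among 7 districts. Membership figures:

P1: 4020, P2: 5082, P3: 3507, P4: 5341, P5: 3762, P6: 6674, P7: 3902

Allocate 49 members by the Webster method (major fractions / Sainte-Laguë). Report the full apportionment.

Standard divisor 32288/49 ≈ 658.939; standard quotas: P1 6.101, P2 7.712, P3 5.322, P4 8.105, P5 5.709, P6 10.128, P7 5.922.
Rounding to the nearest integer gives P1 6, P2 8, P3 5, P4 8, P5 6, P6 10, P7 6 — total 49, matching the house size, so no adjustment is needed.

P1=6, P2=8, P3=5, P4=8, P5=6, P6=10, P7=6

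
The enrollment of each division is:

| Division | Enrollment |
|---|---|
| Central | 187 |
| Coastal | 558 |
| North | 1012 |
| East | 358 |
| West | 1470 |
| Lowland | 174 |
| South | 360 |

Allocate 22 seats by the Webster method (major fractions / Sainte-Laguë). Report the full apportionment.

Standard divisor 4119/22 ≈ 187.227; standard quotas: Central 0.999, Coastal 2.980, North 5.405, East 1.912, West 7.851, Lowland 0.929, South 1.923.
Rounding to the nearest integer gives Central 1, Coastal 3, North 5, East 2, West 8, Lowland 1, South 2 — total 22, matching the house size, so no adjustment is needed.

Central 1; Coastal 3; North 5; East 2; West 8; Lowland 1; South 2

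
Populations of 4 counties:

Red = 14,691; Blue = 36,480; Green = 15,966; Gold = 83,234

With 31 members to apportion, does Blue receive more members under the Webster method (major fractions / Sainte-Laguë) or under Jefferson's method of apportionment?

Webster

Webster: Red 3, Blue 8, Green 3, Gold 17.
Jefferson: Red 3, Blue 7, Green 3, Gold 18.
Blue gets 8 under Webster and 7 under Jefferson.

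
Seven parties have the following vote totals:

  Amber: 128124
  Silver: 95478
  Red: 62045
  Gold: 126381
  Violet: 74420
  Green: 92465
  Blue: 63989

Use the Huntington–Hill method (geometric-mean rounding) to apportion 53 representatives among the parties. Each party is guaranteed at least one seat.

Amber 11, Silver 8, Red 5, Gold 10, Violet 6, Green 8, Blue 5

With divisor 12133: modified quotas Amber 10.560, Silver 7.869, Red 5.114, Gold 10.416, Violet 6.134, Green 7.621, Blue 5.274.
Geometric-mean thresholds: Amber √(10·11)=10.488, Silver √(7·8)=7.483, Red √(5·6)=5.477, Gold √(10·11)=10.488, Violet √(6·7)=6.481, Green √(7·8)=7.483, Blue √(5·6)=5.477.
Each quota rounded against its threshold gives Amber 11, Silver 8, Red 5, Gold 10, Violet 6, Green 8, Blue 5 (total 53).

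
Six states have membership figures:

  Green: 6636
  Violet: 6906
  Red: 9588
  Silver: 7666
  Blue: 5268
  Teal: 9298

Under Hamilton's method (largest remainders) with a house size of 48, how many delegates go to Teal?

10

Standard divisor: 45362 ÷ 48 ≈ 945.042.
Standard quotas: Green 7.0219, Violet 7.3076, Red 10.1456, Silver 8.1118, Blue 5.5744, Teal 9.8387.
Lower quotas: Green 7, Violet 7, Red 10, Silver 8, Blue 5, Teal 9 (sum 46, leaving 2 seats).
Remainders in descending order: Teal 0.8387, Blue 0.5744, Violet 0.3076, Red 0.1456, Silver 0.1118, Green 0.0219.
Largest remainders: Teal, Blue receive the extra seats.
Teal receives 10.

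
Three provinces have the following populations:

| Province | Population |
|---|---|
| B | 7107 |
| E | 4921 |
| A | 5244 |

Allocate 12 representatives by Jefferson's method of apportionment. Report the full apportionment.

B: 5, E: 3, A: 4

Standard divisor 17272/12 ≈ 1439.333; standard quotas: B 4.938, E 3.419, A 3.643.
Rounding down gives 4, 3, 3 = 10 seats, so the divisor must be adjusted.
With modified divisor 1300: modified quotas B 5.467, E 3.785, A 4.034.
Rounding down: B 5, E 3, A 4 (total 12).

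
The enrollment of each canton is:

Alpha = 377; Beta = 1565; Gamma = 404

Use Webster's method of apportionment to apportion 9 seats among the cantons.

Standard divisor 2346/9 ≈ 260.667; standard quotas: Alpha 1.446, Beta 6.004, Gamma 1.550.
Rounding to the nearest integer gives Alpha 1, Beta 6, Gamma 2 — total 9, matching the house size, so no adjustment is needed.

Alpha 1, Beta 6, Gamma 2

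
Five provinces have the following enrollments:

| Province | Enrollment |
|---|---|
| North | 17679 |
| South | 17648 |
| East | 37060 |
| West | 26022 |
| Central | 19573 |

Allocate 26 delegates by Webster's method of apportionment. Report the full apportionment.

Standard divisor 117982/26 ≈ 4537.769; standard quotas: North 3.896, South 3.889, East 8.167, West 5.735, Central 4.313.
Rounding to the nearest integer gives North 4, South 4, East 8, West 6, Central 4 — total 26, matching the house size, so no adjustment is needed.

North: 4; South: 4; East: 8; West: 6; Central: 4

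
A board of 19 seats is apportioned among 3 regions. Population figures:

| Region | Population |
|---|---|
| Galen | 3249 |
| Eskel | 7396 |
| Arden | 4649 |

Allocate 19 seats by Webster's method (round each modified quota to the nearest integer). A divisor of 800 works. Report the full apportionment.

With modified divisor 800: modified quotas Galen 4.061, Eskel 9.245, Arden 5.811.
Rounding to the nearest integer: Galen 4, Eskel 9, Arden 6 (total 19).

Galen 4, Eskel 9, Arden 6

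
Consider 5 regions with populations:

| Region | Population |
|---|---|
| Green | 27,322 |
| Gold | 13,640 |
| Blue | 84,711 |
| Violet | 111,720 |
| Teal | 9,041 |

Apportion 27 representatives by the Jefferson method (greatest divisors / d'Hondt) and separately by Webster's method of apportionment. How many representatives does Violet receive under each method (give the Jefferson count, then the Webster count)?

13 and 12

Jefferson: Green 3, Gold 1, Blue 9, Violet 13, Teal 1.
Webster: Green 3, Gold 2, Blue 9, Violet 12, Teal 1.
Violet gets 13 under Jefferson and 12 under Webster.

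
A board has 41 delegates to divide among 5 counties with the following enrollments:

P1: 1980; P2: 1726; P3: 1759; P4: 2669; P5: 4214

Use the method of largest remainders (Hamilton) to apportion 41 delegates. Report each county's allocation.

The standard divisor is 12348/41 ≈ 301.171.
Standard quotas: P1 6.574, P2 5.731, P3 5.841, P4 8.862, P5 13.992.
Lower quotas: P1 6, P2 5, P3 5, P4 8, P5 13 (sum 37, leaving 4 seats).
Remainders in descending order: P5 0.992, P4 0.862, P3 0.841, P2 0.731, P1 0.574.
The surplus seats go to P5, P4, P3, P2.

P1 6; P2 6; P3 6; P4 9; P5 14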